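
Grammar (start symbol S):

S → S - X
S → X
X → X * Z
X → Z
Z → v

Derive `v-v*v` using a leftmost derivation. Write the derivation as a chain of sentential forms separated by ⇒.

S ⇒ S-X ⇒ X-X ⇒ Z-X ⇒ v-X ⇒ v-X*Z ⇒ v-Z*Z ⇒ v-v*Z ⇒ v-v*v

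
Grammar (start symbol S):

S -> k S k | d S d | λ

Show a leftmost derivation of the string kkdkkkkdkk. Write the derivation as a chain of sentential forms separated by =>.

S=>kSk=>kkSkk=>kkdSdkk=>kkdkSkdkk=>kkdkkSkkdkk=>kkdkkkkdkk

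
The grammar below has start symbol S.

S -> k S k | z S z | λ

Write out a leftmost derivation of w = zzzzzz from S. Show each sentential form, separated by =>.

S => zSz   [S -> z S z]
zSz => zzSzz   [S -> z S z]
zzSzz => zzzSzzz   [S -> z S z]
zzzSzzz => zzzzzz   [S -> λ]

S => zSz => zzSzz => zzzSzzz => zzzzzz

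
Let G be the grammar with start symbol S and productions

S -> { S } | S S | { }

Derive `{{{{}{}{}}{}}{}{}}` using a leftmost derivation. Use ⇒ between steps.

S ⇒ {S}   [S -> { S }]
{S} ⇒ {SS}   [S -> S S]
{SS} ⇒ {SSS}   [S -> S S]
{SSS} ⇒ {{S}SS}   [S -> { S }]
{{S}SS} ⇒ {{SS}SS}   [S -> S S]
{{SS}SS} ⇒ {{{S}S}SS}   [S -> { S }]
{{{S}S}SS} ⇒ {{{SS}S}SS}   [S -> S S]
{{{SS}S}SS} ⇒ {{{SSS}S}SS}   [S -> S S]
{{{SSS}S}SS} ⇒ {{{{}SS}S}SS}   [S -> { }]
{{{{}SS}S}SS} ⇒ {{{{}{}S}S}SS}   [S -> { }]
{{{{}{}S}S}SS} ⇒ {{{{}{}{}}S}SS}   [S -> { }]
{{{{}{}{}}S}SS} ⇒ {{{{}{}{}}{}}SS}   [S -> { }]
{{{{}{}{}}{}}SS} ⇒ {{{{}{}{}}{}}{}S}   [S -> { }]
{{{{}{}{}}{}}{}S} ⇒ {{{{}{}{}}{}}{}{}}   [S -> { }]

S ⇒ {S} ⇒ {SS} ⇒ {SSS} ⇒ {{S}SS} ⇒ {{SS}SS} ⇒ {{{S}S}SS} ⇒ {{{SS}S}SS} ⇒ {{{SSS}S}SS} ⇒ {{{{}SS}S}SS} ⇒ {{{{}{}S}S}SS} ⇒ {{{{}{}{}}S}SS} ⇒ {{{{}{}{}}{}}SS} ⇒ {{{{}{}{}}{}}{}S} ⇒ {{{{}{}{}}{}}{}{}}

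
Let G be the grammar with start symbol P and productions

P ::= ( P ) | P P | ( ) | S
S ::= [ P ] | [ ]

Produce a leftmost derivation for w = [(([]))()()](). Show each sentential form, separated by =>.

P => PP   [P ::= P P]
PP => SP   [P ::= S]
SP => [P]P   [S ::= [ P ]]
[P]P => [PP]P   [P ::= P P]
[PP]P => [PPP]P   [P ::= P P]
[PPP]P => [(P)PP]P   [P ::= ( P )]
[(P)PP]P => [((P))PP]P   [P ::= ( P )]
[((P))PP]P => [((S))PP]P   [P ::= S]
[((S))PP]P => [(([]))PP]P   [S ::= [ ]]
[(([]))PP]P => [(([]))()P]P   [P ::= ( )]
[(([]))()P]P => [(([]))()()]P   [P ::= ( )]
[(([]))()()]P => [(([]))()()]()   [P ::= ( )]

P=>PP=>SP=>[P]P=>[PP]P=>[PPP]P=>[(P)PP]P=>[((P))PP]P=>[((S))PP]P=>[(([]))PP]P=>[(([]))()P]P=>[(([]))()()]P=>[(([]))()()]()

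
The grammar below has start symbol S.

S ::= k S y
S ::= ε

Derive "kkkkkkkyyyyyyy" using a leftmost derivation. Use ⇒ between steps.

S ⇒ kSy   [S ::= k S y]
kSy ⇒ kkSyy   [S ::= k S y]
kkSyy ⇒ kkkSyyy   [S ::= k S y]
kkkSyyy ⇒ kkkkSyyyy   [S ::= k S y]
kkkkSyyyy ⇒ kkkkkSyyyyy   [S ::= k S y]
kkkkkSyyyyy ⇒ kkkkkkSyyyyyy   [S ::= k S y]
kkkkkkSyyyyyy ⇒ kkkkkkkSyyyyyyy   [S ::= k S y]
kkkkkkkSyyyyyyy ⇒ kkkkkkkyyyyyyy   [S ::= ε]

S ⇒ kSy ⇒ kkSyy ⇒ kkkSyyy ⇒ kkkkSyyyy ⇒ kkkkkSyyyyy ⇒ kkkkkkSyyyyyy ⇒ kkkkkkkSyyyyyyy ⇒ kkkkkkkyyyyyyy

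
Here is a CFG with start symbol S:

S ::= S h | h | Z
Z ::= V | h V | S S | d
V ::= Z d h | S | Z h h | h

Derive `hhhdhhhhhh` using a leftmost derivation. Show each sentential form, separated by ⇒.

S ⇒ Sh ⇒ Shh ⇒ Shhh ⇒ Zhhh ⇒ Vhhh ⇒ Zhhhhh ⇒ hVhhhhh ⇒ hZdhhhhhh ⇒ hSSdhhhhhh ⇒ hhSdhhhhhh ⇒ hhhdhhhhhh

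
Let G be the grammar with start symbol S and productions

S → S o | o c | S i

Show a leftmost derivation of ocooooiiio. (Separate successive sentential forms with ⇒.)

S ⇒ So   [S → S o]
So ⇒ Sio   [S → S i]
Sio ⇒ Siio   [S → S i]
Siio ⇒ Siiio   [S → S i]
Siiio ⇒ Soiiio   [S → S o]
Soiiio ⇒ Sooiiio   [S → S o]
Sooiiio ⇒ Soooiiio   [S → S o]
Soooiiio ⇒ Sooooiiio   [S → S o]
Sooooiiio ⇒ ocooooiiio   [S → o c]

S ⇒ So ⇒ Sio ⇒ Siio ⇒ Siiio ⇒ Soiiio ⇒ Sooiiio ⇒ Soooiiio ⇒ Sooooiiio ⇒ ocooooiiio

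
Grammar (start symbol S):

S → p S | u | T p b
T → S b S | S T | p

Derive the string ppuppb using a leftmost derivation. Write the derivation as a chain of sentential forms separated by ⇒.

S ⇒ Tpb ⇒ STpb ⇒ pSTpb ⇒ ppSTpb ⇒ ppuTpb ⇒ ppuppb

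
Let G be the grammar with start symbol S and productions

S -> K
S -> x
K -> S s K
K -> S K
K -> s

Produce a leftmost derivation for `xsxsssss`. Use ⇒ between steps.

S ⇒ K ⇒ SsK ⇒ xsK ⇒ xsSK ⇒ xsKK ⇒ xsSsKK ⇒ xsKsKK ⇒ xsSsKsKK ⇒ xsxsKsKK ⇒ xsxsssKK ⇒ xsxssssK ⇒ xsxsssss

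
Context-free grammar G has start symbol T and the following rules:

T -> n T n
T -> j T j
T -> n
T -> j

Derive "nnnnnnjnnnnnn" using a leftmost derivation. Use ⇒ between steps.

T ⇒ nTn   [T -> n T n]
nTn ⇒ nnTnn   [T -> n T n]
nnTnn ⇒ nnnTnnn   [T -> n T n]
nnnTnnn ⇒ nnnnTnnnn   [T -> n T n]
nnnnTnnnn ⇒ nnnnnTnnnnn   [T -> n T n]
nnnnnTnnnnn ⇒ nnnnnnTnnnnnn   [T -> n T n]
nnnnnnTnnnnnn ⇒ nnnnnnjnnnnnn   [T -> j]

T ⇒ nTn ⇒ nnTnn ⇒ nnnTnnn ⇒ nnnnTnnnn ⇒ nnnnnTnnnnn ⇒ nnnnnnTnnnnnn ⇒ nnnnnnjnnnnnn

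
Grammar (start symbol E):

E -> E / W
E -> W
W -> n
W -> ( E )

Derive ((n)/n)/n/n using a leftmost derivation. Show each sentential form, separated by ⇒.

E ⇒ E/W   [E -> E / W]
E/W ⇒ E/W/W   [E -> E / W]
E/W/W ⇒ W/W/W   [E -> W]
W/W/W ⇒ (E)/W/W   [W -> ( E )]
(E)/W/W ⇒ (E/W)/W/W   [E -> E / W]
(E/W)/W/W ⇒ (W/W)/W/W   [E -> W]
(W/W)/W/W ⇒ ((E)/W)/W/W   [W -> ( E )]
((E)/W)/W/W ⇒ ((W)/W)/W/W   [E -> W]
((W)/W)/W/W ⇒ ((n)/W)/W/W   [W -> n]
((n)/W)/W/W ⇒ ((n)/n)/W/W   [W -> n]
((n)/n)/W/W ⇒ ((n)/n)/n/W   [W -> n]
((n)/n)/n/W ⇒ ((n)/n)/n/n   [W -> n]

E⇒E/W⇒E/W/W⇒W/W/W⇒(E)/W/W⇒(E/W)/W/W⇒(W/W)/W/W⇒((E)/W)/W/W⇒((W)/W)/W/W⇒((n)/W)/W/W⇒((n)/n)/W/W⇒((n)/n)/n/W⇒((n)/n)/n/n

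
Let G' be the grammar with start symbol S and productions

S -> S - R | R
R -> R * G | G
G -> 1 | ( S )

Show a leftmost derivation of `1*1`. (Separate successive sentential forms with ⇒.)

S ⇒ R ⇒ R*G ⇒ G*G ⇒ 1*G ⇒ 1*1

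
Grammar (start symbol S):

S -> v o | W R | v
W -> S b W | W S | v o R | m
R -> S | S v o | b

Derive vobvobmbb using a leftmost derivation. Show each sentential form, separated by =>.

S => WR   [S -> W R]
WR => WSR   [W -> W S]
WSR => SbWSR   [W -> S b W]
SbWSR => vobWSR   [S -> v o]
vobWSR => vobvoRSR   [W -> v o R]
vobvoRSR => vobvobSR   [R -> b]
vobvobSR => vobvobWRR   [S -> W R]
vobvobWRR => vobvobmRR   [W -> m]
vobvobmRR => vobvobmbR   [R -> b]
vobvobmbR => vobvobmbb   [R -> b]

S=>WR=>WSR=>SbWSR=>vobWSR=>vobvoRSR=>vobvobSR=>vobvobWRR=>vobvobmRR=>vobvobmbR=>vobvobmbb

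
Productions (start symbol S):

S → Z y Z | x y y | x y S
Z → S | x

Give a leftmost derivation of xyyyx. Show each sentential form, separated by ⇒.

S ⇒ ZyZ   [S → Z y Z]
ZyZ ⇒ SyZ   [Z → S]
SyZ ⇒ xyyyZ   [S → x y y]
xyyyZ ⇒ xyyyx   [Z → x]

S ⇒ ZyZ ⇒ SyZ ⇒ xyyyZ ⇒ xyyyx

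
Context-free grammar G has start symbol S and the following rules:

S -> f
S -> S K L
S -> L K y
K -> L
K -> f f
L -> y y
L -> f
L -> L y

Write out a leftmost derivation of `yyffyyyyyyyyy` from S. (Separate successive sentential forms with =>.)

S => SKL   [S -> S K L]
SKL => LKyKL   [S -> L K y]
LKyKL => yyKyKL   [L -> y y]
yyKyKL => yyffyKL   [K -> f f]
yyffyKL => yyffyLL   [K -> L]
yyffyLL => yyffyLyL   [L -> L y]
yyffyLyL => yyffyLyyL   [L -> L y]
yyffyLyyL => yyffyLyyyL   [L -> L y]
yyffyLyyyL => yyffyyyyyyL   [L -> y y]
yyffyyyyyyL => yyffyyyyyyLy   [L -> L y]
yyffyyyyyyLy => yyffyyyyyyyyy   [L -> y y]

S=>SKL=>LKyKL=>yyKyKL=>yyffyKL=>yyffyLL=>yyffyLyL=>yyffyLyyL=>yyffyLyyyL=>yyffyyyyyyL=>yyffyyyyyyLy=>yyffyyyyyyyyy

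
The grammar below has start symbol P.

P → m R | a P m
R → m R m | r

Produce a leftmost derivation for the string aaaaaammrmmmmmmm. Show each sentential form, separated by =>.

P => aPm   [P → a P m]
aPm => aaPmm   [P → a P m]
aaPmm => aaaPmmm   [P → a P m]
aaaPmmm => aaaaPmmmm   [P → a P m]
aaaaPmmmm => aaaaaPmmmmm   [P → a P m]
aaaaaPmmmmm => aaaaaaPmmmmmm   [P → a P m]
aaaaaaPmmmmmm => aaaaaamRmmmmmm   [P → m R]
aaaaaamRmmmmmm => aaaaaammRmmmmmmm   [R → m R m]
aaaaaammRmmmmmmm => aaaaaammrmmmmmmm   [R → r]

P => aPm => aaPmm => aaaPmmm => aaaaPmmmm => aaaaaPmmmmm => aaaaaaPmmmmmm => aaaaaamRmmmmmm => aaaaaammRmmmmmmm => aaaaaammrmmmmmmm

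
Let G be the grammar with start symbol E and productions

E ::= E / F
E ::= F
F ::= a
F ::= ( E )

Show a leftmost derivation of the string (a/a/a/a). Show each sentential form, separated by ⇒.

E ⇒ F   [E ::= F]
F ⇒ (E)   [F ::= ( E )]
(E) ⇒ (E/F)   [E ::= E / F]
(E/F) ⇒ (E/F/F)   [E ::= E / F]
(E/F/F) ⇒ (E/F/F/F)   [E ::= E / F]
(E/F/F/F) ⇒ (F/F/F/F)   [E ::= F]
(F/F/F/F) ⇒ (a/F/F/F)   [F ::= a]
(a/F/F/F) ⇒ (a/a/F/F)   [F ::= a]
(a/a/F/F) ⇒ (a/a/a/F)   [F ::= a]
(a/a/a/F) ⇒ (a/a/a/a)   [F ::= a]

E ⇒ F ⇒ (E) ⇒ (E/F) ⇒ (E/F/F) ⇒ (E/F/F/F) ⇒ (F/F/F/F) ⇒ (a/F/F/F) ⇒ (a/a/F/F) ⇒ (a/a/a/F) ⇒ (a/a/a/a)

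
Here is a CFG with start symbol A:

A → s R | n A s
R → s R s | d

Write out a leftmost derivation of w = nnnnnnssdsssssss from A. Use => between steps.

A=>nAs=>nnAss=>nnnAsss=>nnnnAssss=>nnnnnAsssss=>nnnnnnAssssss=>nnnnnnsRssssss=>nnnnnnssRsssssss=>nnnnnnssdsssssss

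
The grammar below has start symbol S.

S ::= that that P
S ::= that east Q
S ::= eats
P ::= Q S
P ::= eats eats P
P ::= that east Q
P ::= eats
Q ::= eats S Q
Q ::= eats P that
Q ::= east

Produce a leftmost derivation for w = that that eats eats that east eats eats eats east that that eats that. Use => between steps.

S => that that P => that that eats eats P => that that eats eats that east Q => that that eats eats that east eats P that => that that eats eats that east eats eats eats P that => that that eats eats that east eats eats eats Q S that => that that eats eats that east eats eats eats east S that => that that eats eats that east eats eats eats east that that P that => that that eats eats that east eats eats eats east that that eats that

S => that that P   [S ::= that that P]
that that P => that that eats eats P   [P ::= eats eats P]
that that eats eats P => that that eats eats that east Q   [P ::= that east Q]
that that eats eats that east Q => that that eats eats that east eats P that   [Q ::= eats P that]
that that eats eats that east eats P that => that that eats eats that east eats eats eats P that   [P ::= eats eats P]
that that eats eats that east eats eats eats P that => that that eats eats that east eats eats eats Q S that   [P ::= Q S]
that that eats eats that east eats eats eats Q S that => that that eats eats that east eats eats eats east S that   [Q ::= east]
that that eats eats that east eats eats eats east S that => that that eats eats that east eats eats eats east that that P that   [S ::= that that P]
that that eats eats that east eats eats eats east that that P that => that that eats eats that east eats eats eats east that that eats that   [P ::= eats]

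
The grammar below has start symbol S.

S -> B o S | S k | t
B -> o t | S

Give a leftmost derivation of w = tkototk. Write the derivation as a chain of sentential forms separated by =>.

S => Sk => BoSk => SoSk => BoSoSk => SoSoSk => SkoSoSk => tkoSoSk => tkotoSk => tkototk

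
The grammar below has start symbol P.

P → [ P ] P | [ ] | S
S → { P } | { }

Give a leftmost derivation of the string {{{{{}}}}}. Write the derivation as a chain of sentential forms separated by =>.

P=>S=>{P}=>{S}=>{{P}}=>{{S}}=>{{{P}}}=>{{{S}}}=>{{{{P}}}}=>{{{{S}}}}=>{{{{{}}}}}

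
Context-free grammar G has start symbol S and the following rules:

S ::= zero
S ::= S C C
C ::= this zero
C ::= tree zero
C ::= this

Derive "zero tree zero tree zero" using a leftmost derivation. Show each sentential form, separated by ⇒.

S ⇒ S C C   [S ::= S C C]
S C C ⇒ zero C C   [S ::= zero]
zero C C ⇒ zero tree zero C   [C ::= tree zero]
zero tree zero C ⇒ zero tree zero tree zero   [C ::= tree zero]

S ⇒ S C C ⇒ zero C C ⇒ zero tree zero C ⇒ zero tree zero tree zero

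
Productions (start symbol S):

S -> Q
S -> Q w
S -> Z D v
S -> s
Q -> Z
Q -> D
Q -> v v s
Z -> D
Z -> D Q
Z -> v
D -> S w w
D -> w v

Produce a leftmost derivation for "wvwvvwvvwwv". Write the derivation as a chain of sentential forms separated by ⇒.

S ⇒ ZDv   [S -> Z D v]
ZDv ⇒ DQDv   [Z -> D Q]
DQDv ⇒ wvQDv   [D -> w v]
wvQDv ⇒ wvDDv   [Q -> D]
wvDDv ⇒ wvwvDv   [D -> w v]
wvwvDv ⇒ wvwvSwwv   [D -> S w w]
wvwvSwwv ⇒ wvwvZDvwwv   [S -> Z D v]
wvwvZDvwwv ⇒ wvwvvDvwwv   [Z -> v]
wvwvvDvwwv ⇒ wvwvvwvvwwv   [D -> w v]

S ⇒ ZDv ⇒ DQDv ⇒ wvQDv ⇒ wvDDv ⇒ wvwvDv ⇒ wvwvSwwv ⇒ wvwvZDvwwv ⇒ wvwvvDvwwv ⇒ wvwvvwvvwwv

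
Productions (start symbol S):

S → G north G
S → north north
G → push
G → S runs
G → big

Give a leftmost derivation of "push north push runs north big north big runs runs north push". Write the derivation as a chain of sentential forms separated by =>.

S => G north G   [S → G north G]
G north G => S runs north G   [G → S runs]
S runs north G => G north G runs north G   [S → G north G]
G north G runs north G => S runs north G runs north G   [G → S runs]
S runs north G runs north G => G north G runs north G runs north G   [S → G north G]
G north G runs north G runs north G => push north G runs north G runs north G   [G → push]
push north G runs north G runs north G => push north push runs north G runs north G   [G → push]
push north push runs north G runs north G => push north push runs north S runs runs north G   [G → S runs]
push north push runs north S runs runs north G => push north push runs north G north G runs runs north G   [S → G north G]
push north push runs north G north G runs runs north G => push north push runs north big north G runs runs north G   [G → big]
push north push runs north big north G runs runs north G => push north push runs north big north big runs runs north G   [G → big]
push north push runs north big north big runs runs north G => push north push runs north big north big runs runs north push   [G → push]

S => G north G => S runs north G => G north G runs north G => S runs north G runs north G => G north G runs north G runs north G => push north G runs north G runs north G => push north push runs north G runs north G => push north push runs north S runs runs north G => push north push runs north G north G runs runs north G => push north push runs north big north G runs runs north G => push north push runs north big north big runs runs north G => push north push runs north big north big runs runs north push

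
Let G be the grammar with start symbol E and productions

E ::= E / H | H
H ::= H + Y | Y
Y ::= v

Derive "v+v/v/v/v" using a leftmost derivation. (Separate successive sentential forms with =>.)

E => E/H   [E ::= E / H]
E/H => E/H/H   [E ::= E / H]
E/H/H => E/H/H/H   [E ::= E / H]
E/H/H/H => H/H/H/H   [E ::= H]
H/H/H/H => H+Y/H/H/H   [H ::= H + Y]
H+Y/H/H/H => Y+Y/H/H/H   [H ::= Y]
Y+Y/H/H/H => v+Y/H/H/H   [Y ::= v]
v+Y/H/H/H => v+v/H/H/H   [Y ::= v]
v+v/H/H/H => v+v/Y/H/H   [H ::= Y]
v+v/Y/H/H => v+v/v/H/H   [Y ::= v]
v+v/v/H/H => v+v/v/Y/H   [H ::= Y]
v+v/v/Y/H => v+v/v/v/H   [Y ::= v]
v+v/v/v/H => v+v/v/v/Y   [H ::= Y]
v+v/v/v/Y => v+v/v/v/v   [Y ::= v]

E=>E/H=>E/H/H=>E/H/H/H=>H/H/H/H=>H+Y/H/H/H=>Y+Y/H/H/H=>v+Y/H/H/H=>v+v/H/H/H=>v+v/Y/H/H=>v+v/v/H/H=>v+v/v/Y/H=>v+v/v/v/H=>v+v/v/v/Y=>v+v/v/v/v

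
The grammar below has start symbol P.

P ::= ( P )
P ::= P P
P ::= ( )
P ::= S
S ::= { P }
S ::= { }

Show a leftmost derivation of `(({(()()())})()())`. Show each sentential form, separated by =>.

P => (P)   [P ::= ( P )]
(P) => (PP)   [P ::= P P]
(PP) => (PPP)   [P ::= P P]
(PPP) => ((P)PP)   [P ::= ( P )]
((P)PP) => ((S)PP)   [P ::= S]
((S)PP) => (({P})PP)   [S ::= { P }]
(({P})PP) => (({(P)})PP)   [P ::= ( P )]
(({(P)})PP) => (({(PP)})PP)   [P ::= P P]
(({(PP)})PP) => (({(()P)})PP)   [P ::= ( )]
(({(()P)})PP) => (({(()PP)})PP)   [P ::= P P]
(({(()PP)})PP) => (({(()()P)})PP)   [P ::= ( )]
(({(()()P)})PP) => (({(()()())})PP)   [P ::= ( )]
(({(()()())})PP) => (({(()()())})()P)   [P ::= ( )]
(({(()()())})()P) => (({(()()())})()())   [P ::= ( )]

P => (P) => (PP) => (PPP) => ((P)PP) => ((S)PP) => (({P})PP) => (({(P)})PP) => (({(PP)})PP) => (({(()P)})PP) => (({(()PP)})PP) => (({(()()P)})PP) => (({(()()())})PP) => (({(()()())})()P) => (({(()()())})()())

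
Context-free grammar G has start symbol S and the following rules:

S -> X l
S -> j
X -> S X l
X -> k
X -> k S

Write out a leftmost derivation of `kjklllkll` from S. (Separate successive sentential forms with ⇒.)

S ⇒ Xl ⇒ SXll ⇒ XlXll ⇒ kSlXll ⇒ kXllXll ⇒ kSXlllXll ⇒ kjXlllXll ⇒ kjklllXll ⇒ kjklllkll

S ⇒ Xl   [S -> X l]
Xl ⇒ SXll   [X -> S X l]
SXll ⇒ XlXll   [S -> X l]
XlXll ⇒ kSlXll   [X -> k S]
kSlXll ⇒ kXllXll   [S -> X l]
kXllXll ⇒ kSXlllXll   [X -> S X l]
kSXlllXll ⇒ kjXlllXll   [S -> j]
kjXlllXll ⇒ kjklllXll   [X -> k]
kjklllXll ⇒ kjklllkll   [X -> k]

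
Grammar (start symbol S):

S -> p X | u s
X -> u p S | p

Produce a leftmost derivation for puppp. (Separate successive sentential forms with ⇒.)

S ⇒ pX   [S -> p X]
pX ⇒ pupS   [X -> u p S]
pupS ⇒ puppX   [S -> p X]
puppX ⇒ puppp   [X -> p]

S ⇒ pX ⇒ pupS ⇒ puppX ⇒ puppp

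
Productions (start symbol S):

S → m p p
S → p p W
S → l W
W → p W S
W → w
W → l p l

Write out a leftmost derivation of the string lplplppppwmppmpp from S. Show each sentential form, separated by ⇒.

S⇒lW⇒lpWS⇒lplplS⇒lplplppW⇒lplplpppWS⇒lplplppppWSS⇒lplplppppwSS⇒lplplppppwmppS⇒lplplppppwmppmpp

S ⇒ lW   [S → l W]
lW ⇒ lpWS   [W → p W S]
lpWS ⇒ lplplS   [W → l p l]
lplplS ⇒ lplplppW   [S → p p W]
lplplppW ⇒ lplplpppWS   [W → p W S]
lplplpppWS ⇒ lplplppppWSS   [W → p W S]
lplplppppWSS ⇒ lplplppppwSS   [W → w]
lplplppppwSS ⇒ lplplppppwmppS   [S → m p p]
lplplppppwmppS ⇒ lplplppppwmppmpp   [S → m p p]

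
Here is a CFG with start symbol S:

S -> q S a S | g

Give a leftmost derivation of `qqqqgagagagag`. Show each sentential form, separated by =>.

S => qSaS => qqSaSaS => qqqSaSaSaS => qqqqSaSaSaSaS => qqqqgaSaSaSaS => qqqqgagaSaSaS => qqqqgagagaSaS => qqqqgagagagaS => qqqqgagagagag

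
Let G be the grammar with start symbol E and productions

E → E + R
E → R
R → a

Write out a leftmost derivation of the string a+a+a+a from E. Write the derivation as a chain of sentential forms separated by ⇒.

E ⇒ E+R   [E → E + R]
E+R ⇒ E+R+R   [E → E + R]
E+R+R ⇒ E+R+R+R   [E → E + R]
E+R+R+R ⇒ R+R+R+R   [E → R]
R+R+R+R ⇒ a+R+R+R   [R → a]
a+R+R+R ⇒ a+a+R+R   [R → a]
a+a+R+R ⇒ a+a+a+R   [R → a]
a+a+a+R ⇒ a+a+a+a   [R → a]

E ⇒ E+R ⇒ E+R+R ⇒ E+R+R+R ⇒ R+R+R+R ⇒ a+R+R+R ⇒ a+a+R+R ⇒ a+a+a+R ⇒ a+a+a+a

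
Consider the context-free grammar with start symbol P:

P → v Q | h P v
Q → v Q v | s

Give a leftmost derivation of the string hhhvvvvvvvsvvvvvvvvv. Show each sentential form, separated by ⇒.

P ⇒ hPv   [P → h P v]
hPv ⇒ hhPvv   [P → h P v]
hhPvv ⇒ hhhPvvv   [P → h P v]
hhhPvvv ⇒ hhhvQvvv   [P → v Q]
hhhvQvvv ⇒ hhhvvQvvvv   [Q → v Q v]
hhhvvQvvvv ⇒ hhhvvvQvvvvv   [Q → v Q v]
hhhvvvQvvvvv ⇒ hhhvvvvQvvvvvv   [Q → v Q v]
hhhvvvvQvvvvvv ⇒ hhhvvvvvQvvvvvvv   [Q → v Q v]
hhhvvvvvQvvvvvvv ⇒ hhhvvvvvvQvvvvvvvv   [Q → v Q v]
hhhvvvvvvQvvvvvvvv ⇒ hhhvvvvvvvQvvvvvvvvv   [Q → v Q v]
hhhvvvvvvvQvvvvvvvvv ⇒ hhhvvvvvvvsvvvvvvvvv   [Q → s]

P ⇒ hPv ⇒ hhPvv ⇒ hhhPvvv ⇒ hhhvQvvv ⇒ hhhvvQvvvv ⇒ hhhvvvQvvvvv ⇒ hhhvvvvQvvvvvv ⇒ hhhvvvvvQvvvvvvv ⇒ hhhvvvvvvQvvvvvvvv ⇒ hhhvvvvvvvQvvvvvvvvv ⇒ hhhvvvvvvvsvvvvvvvvv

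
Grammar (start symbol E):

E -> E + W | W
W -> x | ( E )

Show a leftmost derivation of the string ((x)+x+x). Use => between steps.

E=>W=>(E)=>(E+W)=>(E+W+W)=>(W+W+W)=>((E)+W+W)=>((W)+W+W)=>((x)+W+W)=>((x)+x+W)=>((x)+x+x)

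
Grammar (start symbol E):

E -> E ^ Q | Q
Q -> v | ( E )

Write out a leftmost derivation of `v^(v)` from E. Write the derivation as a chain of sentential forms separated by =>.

E => E^Q   [E -> E ^ Q]
E^Q => Q^Q   [E -> Q]
Q^Q => v^Q   [Q -> v]
v^Q => v^(E)   [Q -> ( E )]
v^(E) => v^(Q)   [E -> Q]
v^(Q) => v^(v)   [Q -> v]

E=>E^Q=>Q^Q=>v^Q=>v^(E)=>v^(Q)=>v^(v)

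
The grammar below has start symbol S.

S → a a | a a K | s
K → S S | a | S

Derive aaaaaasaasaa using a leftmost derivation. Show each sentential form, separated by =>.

S=>aaK=>aaSS=>aaaaKS=>aaaaSS=>aaaaaaKS=>aaaaaaSSS=>aaaaaasSS=>aaaaaasaaKS=>aaaaaasaaSS=>aaaaaasaasS=>aaaaaasaasaa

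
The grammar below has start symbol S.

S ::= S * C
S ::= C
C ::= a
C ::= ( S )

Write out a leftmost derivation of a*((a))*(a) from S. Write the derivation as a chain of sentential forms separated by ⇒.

S ⇒ S*C   [S ::= S * C]
S*C ⇒ S*C*C   [S ::= S * C]
S*C*C ⇒ C*C*C   [S ::= C]
C*C*C ⇒ a*C*C   [C ::= a]
a*C*C ⇒ a*(S)*C   [C ::= ( S )]
a*(S)*C ⇒ a*(C)*C   [S ::= C]
a*(C)*C ⇒ a*((S))*C   [C ::= ( S )]
a*((S))*C ⇒ a*((C))*C   [S ::= C]
a*((C))*C ⇒ a*((a))*C   [C ::= a]
a*((a))*C ⇒ a*((a))*(S)   [C ::= ( S )]
a*((a))*(S) ⇒ a*((a))*(C)   [S ::= C]
a*((a))*(C) ⇒ a*((a))*(a)   [C ::= a]

S ⇒ S*C ⇒ S*C*C ⇒ C*C*C ⇒ a*C*C ⇒ a*(S)*C ⇒ a*(C)*C ⇒ a*((S))*C ⇒ a*((C))*C ⇒ a*((a))*C ⇒ a*((a))*(S) ⇒ a*((a))*(C) ⇒ a*((a))*(a)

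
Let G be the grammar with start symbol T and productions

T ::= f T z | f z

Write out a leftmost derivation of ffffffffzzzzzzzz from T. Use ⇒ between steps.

T⇒fTz⇒ffTzz⇒fffTzzz⇒ffffTzzzz⇒fffffTzzzzz⇒ffffffTzzzzzz⇒fffffffTzzzzzzz⇒ffffffffzzzzzzzz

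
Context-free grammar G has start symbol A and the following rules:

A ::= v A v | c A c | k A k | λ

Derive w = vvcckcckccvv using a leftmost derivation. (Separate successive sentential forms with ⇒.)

A ⇒ vAv ⇒ vvAvv ⇒ vvcAcvv ⇒ vvccAccvv ⇒ vvcckAkccvv ⇒ vvcckcAckccvv ⇒ vvcckcckccvv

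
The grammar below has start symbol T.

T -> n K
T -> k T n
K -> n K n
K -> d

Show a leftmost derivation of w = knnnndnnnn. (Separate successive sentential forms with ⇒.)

T ⇒ kTn ⇒ knKn ⇒ knnKnn ⇒ knnnKnnn ⇒ knnnnKnnnn ⇒ knnnndnnnn

T ⇒ kTn   [T -> k T n]
kTn ⇒ knKn   [T -> n K]
knKn ⇒ knnKnn   [K -> n K n]
knnKnn ⇒ knnnKnnn   [K -> n K n]
knnnKnnn ⇒ knnnnKnnnn   [K -> n K n]
knnnnKnnnn ⇒ knnnndnnnn   [K -> d]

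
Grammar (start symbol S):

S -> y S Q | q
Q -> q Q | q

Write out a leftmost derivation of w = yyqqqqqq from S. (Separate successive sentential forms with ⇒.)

S ⇒ ySQ   [S -> y S Q]
ySQ ⇒ yySQQ   [S -> y S Q]
yySQQ ⇒ yyqQQ   [S -> q]
yyqQQ ⇒ yyqqQQ   [Q -> q Q]
yyqqQQ ⇒ yyqqqQQ   [Q -> q Q]
yyqqqQQ ⇒ yyqqqqQQ   [Q -> q Q]
yyqqqqQQ ⇒ yyqqqqqQ   [Q -> q]
yyqqqqqQ ⇒ yyqqqqqq   [Q -> q]

S ⇒ ySQ ⇒ yySQQ ⇒ yyqQQ ⇒ yyqqQQ ⇒ yyqqqQQ ⇒ yyqqqqQQ ⇒ yyqqqqqQ ⇒ yyqqqqqq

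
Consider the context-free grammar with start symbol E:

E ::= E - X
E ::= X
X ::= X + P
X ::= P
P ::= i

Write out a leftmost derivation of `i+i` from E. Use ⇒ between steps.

E ⇒ X ⇒ X+P ⇒ P+P ⇒ i+P ⇒ i+i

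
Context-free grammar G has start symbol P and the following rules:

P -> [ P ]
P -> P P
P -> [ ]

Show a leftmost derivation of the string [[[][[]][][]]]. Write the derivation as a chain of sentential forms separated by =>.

P=>[P]=>[[P]]=>[[PP]]=>[[PPP]]=>[[PPPP]]=>[[[]PPP]]=>[[[][P]PP]]=>[[[][[]]PP]]=>[[[][[]][]P]]=>[[[][[]][][]]]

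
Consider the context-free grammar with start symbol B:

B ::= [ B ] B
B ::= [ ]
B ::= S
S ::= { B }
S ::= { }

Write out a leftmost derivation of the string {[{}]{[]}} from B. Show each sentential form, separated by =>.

B => S   [B ::= S]
S => {B}   [S ::= { B }]
{B} => {[B]B}   [B ::= [ B ] B]
{[B]B} => {[S]B}   [B ::= S]
{[S]B} => {[{}]B}   [S ::= { }]
{[{}]B} => {[{}]S}   [B ::= S]
{[{}]S} => {[{}]{B}}   [S ::= { B }]
{[{}]{B}} => {[{}]{[]}}   [B ::= [ ]]

B=>S=>{B}=>{[B]B}=>{[S]B}=>{[{}]B}=>{[{}]S}=>{[{}]{B}}=>{[{}]{[]}}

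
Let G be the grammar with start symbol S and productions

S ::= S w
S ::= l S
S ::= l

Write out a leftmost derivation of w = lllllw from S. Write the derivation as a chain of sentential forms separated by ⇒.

S⇒lS⇒llS⇒lllS⇒lllSw⇒llllSw⇒lllllw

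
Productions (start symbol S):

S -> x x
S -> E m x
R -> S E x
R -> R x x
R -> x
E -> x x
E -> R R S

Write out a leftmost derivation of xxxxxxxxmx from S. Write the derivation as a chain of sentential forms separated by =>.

S => Emx => RRSmx => xRSmx => xSExSmx => xxxExSmx => xxxxxxSmx => xxxxxxxxmx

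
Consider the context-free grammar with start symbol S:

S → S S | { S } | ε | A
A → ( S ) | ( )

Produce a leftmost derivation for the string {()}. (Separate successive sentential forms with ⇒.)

S⇒SS⇒SSS⇒SSSS⇒{S}SSS⇒{A}SSS⇒{()}SSS⇒{()}SS⇒{()}S⇒{()}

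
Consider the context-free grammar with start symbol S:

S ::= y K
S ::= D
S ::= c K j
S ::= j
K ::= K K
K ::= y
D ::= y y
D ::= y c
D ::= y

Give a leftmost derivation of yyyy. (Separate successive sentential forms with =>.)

S => yK => yKK => yKKK => yyKK => yyyK => yyyy

S => yK   [S ::= y K]
yK => yKK   [K ::= K K]
yKK => yKKK   [K ::= K K]
yKKK => yyKK   [K ::= y]
yyKK => yyyK   [K ::= y]
yyyK => yyyy   [K ::= y]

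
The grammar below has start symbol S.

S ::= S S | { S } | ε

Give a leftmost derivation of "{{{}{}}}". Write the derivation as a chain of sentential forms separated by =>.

S => SS => {S}S => {{S}}S => {{SS}}S => {{{S}S}}S => {{{}S}}S => {{{}{S}}}S => {{{}{}}}S => {{{}{}}}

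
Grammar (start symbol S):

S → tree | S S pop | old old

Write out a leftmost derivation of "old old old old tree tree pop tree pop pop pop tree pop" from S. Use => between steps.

S => S S pop => S S pop S pop => old old S pop S pop => old old S S pop pop S pop => old old old old S pop pop S pop => old old old old S S pop pop pop S pop => old old old old S S pop S pop pop pop S pop => old old old old tree S pop S pop pop pop S pop => old old old old tree tree pop S pop pop pop S pop => old old old old tree tree pop tree pop pop pop S pop => old old old old tree tree pop tree pop pop pop tree pop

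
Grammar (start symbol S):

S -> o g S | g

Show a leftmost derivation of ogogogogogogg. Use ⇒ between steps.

S ⇒ ogS   [S -> o g S]
ogS ⇒ ogogS   [S -> o g S]
ogogS ⇒ ogogogS   [S -> o g S]
ogogogS ⇒ ogogogogS   [S -> o g S]
ogogogogS ⇒ ogogogogogS   [S -> o g S]
ogogogogogS ⇒ ogogogogogogS   [S -> o g S]
ogogogogogogS ⇒ ogogogogogogg   [S -> g]

S ⇒ ogS ⇒ ogogS ⇒ ogogogS ⇒ ogogogogS ⇒ ogogogogogS ⇒ ogogogogogogS ⇒ ogogogogogogg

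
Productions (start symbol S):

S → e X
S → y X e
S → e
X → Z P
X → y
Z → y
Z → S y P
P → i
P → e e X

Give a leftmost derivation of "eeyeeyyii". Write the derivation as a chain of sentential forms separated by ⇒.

S ⇒ eX   [S → e X]
eX ⇒ eZP   [X → Z P]
eZP ⇒ eSyPP   [Z → S y P]
eSyPP ⇒ eeXyPP   [S → e X]
eeXyPP ⇒ eeZPyPP   [X → Z P]
eeZPyPP ⇒ eeyPyPP   [Z → y]
eeyPyPP ⇒ eeyeeXyPP   [P → e e X]
eeyeeXyPP ⇒ eeyeeyyPP   [X → y]
eeyeeyyPP ⇒ eeyeeyyiP   [P → i]
eeyeeyyiP ⇒ eeyeeyyii   [P → i]

S⇒eX⇒eZP⇒eSyPP⇒eeXyPP⇒eeZPyPP⇒eeyPyPP⇒eeyeeXyPP⇒eeyeeyyPP⇒eeyeeyyiP⇒eeyeeyyii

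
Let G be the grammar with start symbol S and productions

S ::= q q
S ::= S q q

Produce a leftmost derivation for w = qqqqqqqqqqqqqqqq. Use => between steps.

S => Sqq   [S ::= S q q]
Sqq => Sqqqq   [S ::= S q q]
Sqqqq => Sqqqqqq   [S ::= S q q]
Sqqqqqq => Sqqqqqqqq   [S ::= S q q]
Sqqqqqqqq => Sqqqqqqqqqq   [S ::= S q q]
Sqqqqqqqqqq => Sqqqqqqqqqqqq   [S ::= S q q]
Sqqqqqqqqqqqq => Sqqqqqqqqqqqqqq   [S ::= S q q]
Sqqqqqqqqqqqqqq => qqqqqqqqqqqqqqqq   [S ::= q q]

S=>Sqq=>Sqqqq=>Sqqqqqq=>Sqqqqqqqq=>Sqqqqqqqqqq=>Sqqqqqqqqqqqq=>Sqqqqqqqqqqqqqq=>qqqqqqqqqqqqqqqq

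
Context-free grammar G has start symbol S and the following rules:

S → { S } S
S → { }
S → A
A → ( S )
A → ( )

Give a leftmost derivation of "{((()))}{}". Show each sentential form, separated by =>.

S=>{S}S=>{A}S=>{(S)}S=>{(A)}S=>{((S))}S=>{((A))}S=>{((()))}S=>{((()))}{}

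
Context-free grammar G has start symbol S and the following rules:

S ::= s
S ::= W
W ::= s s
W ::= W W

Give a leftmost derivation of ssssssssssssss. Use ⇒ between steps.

S⇒W⇒WW⇒WWW⇒WWWW⇒ssWWW⇒ssWWWW⇒ssWWWWW⇒ssWWWWWW⇒ssssWWWWW⇒ssssssWWWW⇒ssssssssWWW⇒ssssssssssWW⇒ssssssssssssW⇒ssssssssssssss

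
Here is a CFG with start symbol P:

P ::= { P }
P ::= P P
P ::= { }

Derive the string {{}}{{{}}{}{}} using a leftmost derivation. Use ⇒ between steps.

P ⇒ PP   [P ::= P P]
PP ⇒ {P}P   [P ::= { P }]
{P}P ⇒ {{}}P   [P ::= { }]
{{}}P ⇒ {{}}{P}   [P ::= { P }]
{{}}{P} ⇒ {{}}{PP}   [P ::= P P]
{{}}{PP} ⇒ {{}}{PPP}   [P ::= P P]
{{}}{PPP} ⇒ {{}}{{P}PP}   [P ::= { P }]
{{}}{{P}PP} ⇒ {{}}{{{}}PP}   [P ::= { }]
{{}}{{{}}PP} ⇒ {{}}{{{}}{}P}   [P ::= { }]
{{}}{{{}}{}P} ⇒ {{}}{{{}}{}{}}   [P ::= { }]

P ⇒ PP ⇒ {P}P ⇒ {{}}P ⇒ {{}}{P} ⇒ {{}}{PP} ⇒ {{}}{PPP} ⇒ {{}}{{P}PP} ⇒ {{}}{{{}}PP} ⇒ {{}}{{{}}{}P} ⇒ {{}}{{{}}{}{}}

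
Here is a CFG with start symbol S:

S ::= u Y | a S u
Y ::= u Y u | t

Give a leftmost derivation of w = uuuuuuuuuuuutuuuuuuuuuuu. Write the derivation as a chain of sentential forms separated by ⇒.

S⇒uY⇒uuYu⇒uuuYuu⇒uuuuYuuu⇒uuuuuYuuuu⇒uuuuuuYuuuuu⇒uuuuuuuYuuuuuu⇒uuuuuuuuYuuuuuuu⇒uuuuuuuuuYuuuuuuuu⇒uuuuuuuuuuYuuuuuuuuu⇒uuuuuuuuuuuYuuuuuuuuuu⇒uuuuuuuuuuuuYuuuuuuuuuuu⇒uuuuuuuuuuuutuuuuuuuuuuu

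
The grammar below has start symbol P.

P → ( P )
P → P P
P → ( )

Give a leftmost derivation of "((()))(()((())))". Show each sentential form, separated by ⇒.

P ⇒ PP   [P → P P]
PP ⇒ (P)P   [P → ( P )]
(P)P ⇒ ((P))P   [P → ( P )]
((P))P ⇒ ((()))P   [P → ( )]
((()))P ⇒ ((()))(P)   [P → ( P )]
((()))(P) ⇒ ((()))(PP)   [P → P P]
((()))(PP) ⇒ ((()))(()P)   [P → ( )]
((()))(()P) ⇒ ((()))(()(P))   [P → ( P )]
((()))(()(P)) ⇒ ((()))(()((P)))   [P → ( P )]
((()))(()((P))) ⇒ ((()))(()((())))   [P → ( )]

P⇒PP⇒(P)P⇒((P))P⇒((()))P⇒((()))(P)⇒((()))(PP)⇒((()))(()P)⇒((()))(()(P))⇒((()))(()((P)))⇒((()))(()((())))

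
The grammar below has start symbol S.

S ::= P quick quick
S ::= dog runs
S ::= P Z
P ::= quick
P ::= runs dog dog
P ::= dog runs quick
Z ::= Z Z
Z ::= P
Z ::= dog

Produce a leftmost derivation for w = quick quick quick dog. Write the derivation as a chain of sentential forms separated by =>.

S => P Z => quick Z => quick Z Z => quick Z Z Z => quick P Z Z => quick quick Z Z => quick quick P Z => quick quick quick Z => quick quick quick dog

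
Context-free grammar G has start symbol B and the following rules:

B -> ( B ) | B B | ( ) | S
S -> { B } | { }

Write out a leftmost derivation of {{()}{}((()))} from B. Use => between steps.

B => S => {B} => {BB} => {BBB} => {SBB} => {{B}BB} => {{()}BB} => {{()}SB} => {{()}{}B} => {{()}{}(B)} => {{()}{}((B))} => {{()}{}((()))}

B => S   [B -> S]
S => {B}   [S -> { B }]
{B} => {BB}   [B -> B B]
{BB} => {BBB}   [B -> B B]
{BBB} => {SBB}   [B -> S]
{SBB} => {{B}BB}   [S -> { B }]
{{B}BB} => {{()}BB}   [B -> ( )]
{{()}BB} => {{()}SB}   [B -> S]
{{()}SB} => {{()}{}B}   [S -> { }]
{{()}{}B} => {{()}{}(B)}   [B -> ( B )]
{{()}{}(B)} => {{()}{}((B))}   [B -> ( B )]
{{()}{}((B))} => {{()}{}((()))}   [B -> ( )]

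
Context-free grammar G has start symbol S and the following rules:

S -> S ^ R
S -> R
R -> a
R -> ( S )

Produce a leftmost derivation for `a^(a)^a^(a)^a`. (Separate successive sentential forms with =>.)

S=>S^R=>S^R^R=>S^R^R^R=>S^R^R^R^R=>R^R^R^R^R=>a^R^R^R^R=>a^(S)^R^R^R=>a^(R)^R^R^R=>a^(a)^R^R^R=>a^(a)^a^R^R=>a^(a)^a^(S)^R=>a^(a)^a^(R)^R=>a^(a)^a^(a)^R=>a^(a)^a^(a)^a

S => S^R   [S -> S ^ R]
S^R => S^R^R   [S -> S ^ R]
S^R^R => S^R^R^R   [S -> S ^ R]
S^R^R^R => S^R^R^R^R   [S -> S ^ R]
S^R^R^R^R => R^R^R^R^R   [S -> R]
R^R^R^R^R => a^R^R^R^R   [R -> a]
a^R^R^R^R => a^(S)^R^R^R   [R -> ( S )]
a^(S)^R^R^R => a^(R)^R^R^R   [S -> R]
a^(R)^R^R^R => a^(a)^R^R^R   [R -> a]
a^(a)^R^R^R => a^(a)^a^R^R   [R -> a]
a^(a)^a^R^R => a^(a)^a^(S)^R   [R -> ( S )]
a^(a)^a^(S)^R => a^(a)^a^(R)^R   [S -> R]
a^(a)^a^(R)^R => a^(a)^a^(a)^R   [R -> a]
a^(a)^a^(a)^R => a^(a)^a^(a)^a   [R -> a]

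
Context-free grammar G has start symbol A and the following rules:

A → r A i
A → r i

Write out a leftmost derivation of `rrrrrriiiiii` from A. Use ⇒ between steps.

A ⇒ rAi   [A → r A i]
rAi ⇒ rrAii   [A → r A i]
rrAii ⇒ rrrAiii   [A → r A i]
rrrAiii ⇒ rrrrAiiii   [A → r A i]
rrrrAiiii ⇒ rrrrrAiiiii   [A → r A i]
rrrrrAiiiii ⇒ rrrrrriiiiii   [A → r i]

A ⇒ rAi ⇒ rrAii ⇒ rrrAiii ⇒ rrrrAiiii ⇒ rrrrrAiiiii ⇒ rrrrrriiiiii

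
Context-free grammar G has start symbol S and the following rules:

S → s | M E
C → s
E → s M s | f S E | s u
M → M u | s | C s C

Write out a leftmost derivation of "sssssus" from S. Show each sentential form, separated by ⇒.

S ⇒ ME   [S → M E]
ME ⇒ sE   [M → s]
sE ⇒ ssMs   [E → s M s]
ssMs ⇒ ssMus   [M → M u]
ssMus ⇒ ssCsCus   [M → C s C]
ssCsCus ⇒ ssssCus   [C → s]
ssssCus ⇒ sssssus   [C → s]

S⇒ME⇒sE⇒ssMs⇒ssMus⇒ssCsCus⇒ssssCus⇒sssssus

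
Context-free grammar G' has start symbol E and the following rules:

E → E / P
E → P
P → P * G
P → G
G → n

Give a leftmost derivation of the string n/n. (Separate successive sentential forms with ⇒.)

E⇒E/P⇒P/P⇒G/P⇒n/P⇒n/G⇒n/n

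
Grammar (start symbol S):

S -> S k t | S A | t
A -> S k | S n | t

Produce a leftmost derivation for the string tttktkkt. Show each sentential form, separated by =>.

S => Skt => SAkt => tAkt => tSkkt => tSktkkt => tSAktkkt => ttAktkkt => tttktkkt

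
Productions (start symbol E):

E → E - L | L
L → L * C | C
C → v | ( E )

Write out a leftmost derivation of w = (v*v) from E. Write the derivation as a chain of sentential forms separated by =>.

E => L   [E → L]
L => C   [L → C]
C => (E)   [C → ( E )]
(E) => (L)   [E → L]
(L) => (L*C)   [L → L * C]
(L*C) => (C*C)   [L → C]
(C*C) => (v*C)   [C → v]
(v*C) => (v*v)   [C → v]

E => L => C => (E) => (L) => (L*C) => (C*C) => (v*C) => (v*v)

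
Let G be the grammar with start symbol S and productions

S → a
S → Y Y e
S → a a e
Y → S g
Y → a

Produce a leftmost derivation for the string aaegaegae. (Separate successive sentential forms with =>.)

S=>YYe=>SgYe=>YYegYe=>SgYegYe=>YYegYegYe=>aYegYegYe=>aaegYegYe=>aaegaegYe=>aaegaegae

S => YYe   [S → Y Y e]
YYe => SgYe   [Y → S g]
SgYe => YYegYe   [S → Y Y e]
YYegYe => SgYegYe   [Y → S g]
SgYegYe => YYegYegYe   [S → Y Y e]
YYegYegYe => aYegYegYe   [Y → a]
aYegYegYe => aaegYegYe   [Y → a]
aaegYegYe => aaegaegYe   [Y → a]
aaegaegYe => aaegaegae   [Y → a]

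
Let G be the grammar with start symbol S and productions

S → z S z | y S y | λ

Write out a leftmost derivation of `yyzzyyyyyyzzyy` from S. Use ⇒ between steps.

S⇒ySy⇒yySyy⇒yyzSzyy⇒yyzzSzzyy⇒yyzzySyzzyy⇒yyzzyySyyzzyy⇒yyzzyyySyyyzzyy⇒yyzzyyyyyyzzyy

S ⇒ ySy   [S → y S y]
ySy ⇒ yySyy   [S → y S y]
yySyy ⇒ yyzSzyy   [S → z S z]
yyzSzyy ⇒ yyzzSzzyy   [S → z S z]
yyzzSzzyy ⇒ yyzzySyzzyy   [S → y S y]
yyzzySyzzyy ⇒ yyzzyySyyzzyy   [S → y S y]
yyzzyySyyzzyy ⇒ yyzzyyySyyyzzyy   [S → y S y]
yyzzyyySyyyzzyy ⇒ yyzzyyyyyyzzyy   [S → λ]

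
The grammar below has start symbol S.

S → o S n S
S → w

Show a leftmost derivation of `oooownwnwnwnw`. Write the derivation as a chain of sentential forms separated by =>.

S => oSnS   [S → o S n S]
oSnS => ooSnSnS   [S → o S n S]
ooSnSnS => oooSnSnSnS   [S → o S n S]
oooSnSnSnS => ooooSnSnSnSnS   [S → o S n S]
ooooSnSnSnSnS => oooownSnSnSnS   [S → w]
oooownSnSnSnS => oooownwnSnSnS   [S → w]
oooownwnSnSnS => oooownwnwnSnS   [S → w]
oooownwnwnSnS => oooownwnwnwnS   [S → w]
oooownwnwnwnS => oooownwnwnwnw   [S → w]

S => oSnS => ooSnSnS => oooSnSnSnS => ooooSnSnSnSnS => oooownSnSnSnS => oooownwnSnSnS => oooownwnwnSnS => oooownwnwnwnS => oooownwnwnwnw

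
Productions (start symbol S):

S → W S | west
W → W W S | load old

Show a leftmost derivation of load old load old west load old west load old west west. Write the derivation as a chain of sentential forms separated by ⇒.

S ⇒ W S ⇒ W W S S ⇒ W W S W S S ⇒ W W S W S W S S ⇒ load old W S W S W S S ⇒ load old load old S W S W S S ⇒ load old load old west W S W S S ⇒ load old load old west load old S W S S ⇒ load old load old west load old west W S S ⇒ load old load old west load old west load old S S ⇒ load old load old west load old west load old west S ⇒ load old load old west load old west load old west west

S ⇒ W S   [S → W S]
W S ⇒ W W S S   [W → W W S]
W W S S ⇒ W W S W S S   [W → W W S]
W W S W S S ⇒ W W S W S W S S   [W → W W S]
W W S W S W S S ⇒ load old W S W S W S S   [W → load old]
load old W S W S W S S ⇒ load old load old S W S W S S   [W → load old]
load old load old S W S W S S ⇒ load old load old west W S W S S   [S → west]
load old load old west W S W S S ⇒ load old load old west load old S W S S   [W → load old]
load old load old west load old S W S S ⇒ load old load old west load old west W S S   [S → west]
load old load old west load old west W S S ⇒ load old load old west load old west load old S S   [W → load old]
load old load old west load old west load old S S ⇒ load old load old west load old west load old west S   [S → west]
load old load old west load old west load old west S ⇒ load old load old west load old west load old west west   [S → west]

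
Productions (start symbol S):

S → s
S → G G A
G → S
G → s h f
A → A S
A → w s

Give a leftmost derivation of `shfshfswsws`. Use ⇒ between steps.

S ⇒ GGA ⇒ shfGA ⇒ shfSA ⇒ shfGGAA ⇒ shfshfGAA ⇒ shfshfSAA ⇒ shfshfsAA ⇒ shfshfswsA ⇒ shfshfswsws

S ⇒ GGA   [S → G G A]
GGA ⇒ shfGA   [G → s h f]
shfGA ⇒ shfSA   [G → S]
shfSA ⇒ shfGGAA   [S → G G A]
shfGGAA ⇒ shfshfGAA   [G → s h f]
shfshfGAA ⇒ shfshfSAA   [G → S]
shfshfSAA ⇒ shfshfsAA   [S → s]
shfshfsAA ⇒ shfshfswsA   [A → w s]
shfshfswsA ⇒ shfshfswsws   [A → w s]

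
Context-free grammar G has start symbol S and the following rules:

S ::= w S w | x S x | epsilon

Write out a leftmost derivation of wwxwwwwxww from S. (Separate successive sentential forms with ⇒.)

S ⇒ wSw   [S ::= w S w]
wSw ⇒ wwSww   [S ::= w S w]
wwSww ⇒ wwxSxww   [S ::= x S x]
wwxSxww ⇒ wwxwSwxww   [S ::= w S w]
wwxwSwxww ⇒ wwxwwSwwxww   [S ::= w S w]
wwxwwSwwxww ⇒ wwxwwwwxww   [S ::= epsilon]

S⇒wSw⇒wwSww⇒wwxSxww⇒wwxwSwxww⇒wwxwwSwwxww⇒wwxwwwwxww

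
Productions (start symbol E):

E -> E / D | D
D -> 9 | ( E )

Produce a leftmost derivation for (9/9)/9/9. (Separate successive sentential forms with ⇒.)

E⇒E/D⇒E/D/D⇒D/D/D⇒(E)/D/D⇒(E/D)/D/D⇒(D/D)/D/D⇒(9/D)/D/D⇒(9/9)/D/D⇒(9/9)/9/D⇒(9/9)/9/9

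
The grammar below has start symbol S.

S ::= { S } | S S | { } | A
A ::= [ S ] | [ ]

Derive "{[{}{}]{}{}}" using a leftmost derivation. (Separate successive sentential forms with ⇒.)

S ⇒ {S} ⇒ {SS} ⇒ {SSS} ⇒ {ASS} ⇒ {[S]SS} ⇒ {[SS]SS} ⇒ {[{}S]SS} ⇒ {[{}{}]SS} ⇒ {[{}{}]{}S} ⇒ {[{}{}]{}{}}

S ⇒ {S}   [S ::= { S }]
{S} ⇒ {SS}   [S ::= S S]
{SS} ⇒ {SSS}   [S ::= S S]
{SSS} ⇒ {ASS}   [S ::= A]
{ASS} ⇒ {[S]SS}   [A ::= [ S ]]
{[S]SS} ⇒ {[SS]SS}   [S ::= S S]
{[SS]SS} ⇒ {[{}S]SS}   [S ::= { }]
{[{}S]SS} ⇒ {[{}{}]SS}   [S ::= { }]
{[{}{}]SS} ⇒ {[{}{}]{}S}   [S ::= { }]
{[{}{}]{}S} ⇒ {[{}{}]{}{}}   [S ::= { }]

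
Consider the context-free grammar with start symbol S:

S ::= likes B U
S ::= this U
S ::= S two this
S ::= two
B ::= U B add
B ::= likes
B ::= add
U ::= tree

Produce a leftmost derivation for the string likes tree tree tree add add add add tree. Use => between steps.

S => likes B U => likes U B add U => likes tree B add U => likes tree U B add add U => likes tree tree B add add U => likes tree tree U B add add add U => likes tree tree tree B add add add U => likes tree tree tree add add add add U => likes tree tree tree add add add add tree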